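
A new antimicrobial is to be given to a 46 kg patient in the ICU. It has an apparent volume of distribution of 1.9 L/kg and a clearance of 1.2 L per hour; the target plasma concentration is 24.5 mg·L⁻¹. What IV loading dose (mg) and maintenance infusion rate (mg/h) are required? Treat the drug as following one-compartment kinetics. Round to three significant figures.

Total Vd = 1.9 × 46 = 87.40 L
LD = Vd · C_target = 87.40 × 24.5 = 2141 mg
Infusion rate = 1.200 L/h × 24.5 mg/L = 29.40 mg/h

(a) 2140 mg; (b) 29.4 mg/h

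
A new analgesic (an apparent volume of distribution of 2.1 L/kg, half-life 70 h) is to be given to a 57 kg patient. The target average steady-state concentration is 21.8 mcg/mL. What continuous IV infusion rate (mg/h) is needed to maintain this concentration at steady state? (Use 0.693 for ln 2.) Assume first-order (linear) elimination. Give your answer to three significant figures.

Total Vd = 2.1 × 57 = 119.7 L
CL = ln 2 · Vd / t½ = 0.693 × 119.7 / 70 = 1.185 L/h
Infusion rate = CL × Css = 1.185 × 21.8 = 25.83 mg/h

25.8 mg/h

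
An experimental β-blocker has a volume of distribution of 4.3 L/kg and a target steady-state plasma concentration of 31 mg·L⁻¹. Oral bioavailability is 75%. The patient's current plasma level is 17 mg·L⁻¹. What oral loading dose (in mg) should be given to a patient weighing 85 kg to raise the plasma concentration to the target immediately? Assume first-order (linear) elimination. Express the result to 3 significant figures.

6820 mg

Total Vd = 4.3 × 85 = 365.5 L
Concentration deficit ΔC = 31 − 17 = 14.00 mg/L
LD = Vd × ΔC / F = 365.5 × 14.00 / 0.75 = 6823 mg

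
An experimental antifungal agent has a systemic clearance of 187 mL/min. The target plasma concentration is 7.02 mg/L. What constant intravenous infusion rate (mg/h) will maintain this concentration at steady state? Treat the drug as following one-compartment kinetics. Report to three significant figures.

78.8 mg/h

CL = 187 mL/min × 60/1000 = 11.22 L/h
At steady state, infusion rate equals elimination rate: rate in = CL × Css.
R₀ = 11.22 × 7.02 = 78.76 mg/h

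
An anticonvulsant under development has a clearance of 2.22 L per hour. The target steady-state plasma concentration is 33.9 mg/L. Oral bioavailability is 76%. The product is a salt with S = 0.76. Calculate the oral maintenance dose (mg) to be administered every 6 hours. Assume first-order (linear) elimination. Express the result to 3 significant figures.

782 mg

D = CL × Css × τ / F / S = 2.220 × 33.9 × 6 / 0.76 / 0.76 = 781.8 mg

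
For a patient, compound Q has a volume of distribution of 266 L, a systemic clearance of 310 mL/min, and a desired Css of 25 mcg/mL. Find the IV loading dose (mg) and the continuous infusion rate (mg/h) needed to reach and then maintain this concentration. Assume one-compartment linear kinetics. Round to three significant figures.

LD = Vd · C_target = 266.0 × 25 = 6650 mg
CL = 310 mL/min = 310 × 0.06 = 18.60 L/h
Infusion rate = 18.60 L/h × 25 mg/L = 465.0 mg/h

(a) 6650 mg; (b) 465 mg/h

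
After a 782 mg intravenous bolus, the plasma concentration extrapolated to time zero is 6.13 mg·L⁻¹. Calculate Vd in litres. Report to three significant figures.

128 L

Immediately after an IV bolus, C₀ = Dose / Vd, so Vd = Dose / C₀.
Vd = 782 / 6.13 = 127.6 L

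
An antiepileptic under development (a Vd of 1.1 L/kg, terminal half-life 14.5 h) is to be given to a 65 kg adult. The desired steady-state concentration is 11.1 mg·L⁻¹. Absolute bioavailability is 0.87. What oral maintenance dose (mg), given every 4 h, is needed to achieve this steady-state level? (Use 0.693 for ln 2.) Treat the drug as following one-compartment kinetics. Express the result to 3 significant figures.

174 mg

Vd = 1.1 L/kg × 65 kg = 71.50 L
k = 0.693/14.5 = 0.04779 h⁻¹, so CL = k·Vd = 0.04779 × 71.50 = 3.417 L/h
D = CL × Css × τ / F = 3.417 × 11.1 × 4 / 0.87 = 174.4 mg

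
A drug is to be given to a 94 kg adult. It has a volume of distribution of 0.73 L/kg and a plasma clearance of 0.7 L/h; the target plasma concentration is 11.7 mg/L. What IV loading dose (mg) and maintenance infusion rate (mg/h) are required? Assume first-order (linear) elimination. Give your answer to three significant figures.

Total Vd = 0.73 × 94 = 68.62 L
LD = Vd · C_target = 68.62 × 11.7 = 802.9 mg
Maintenance infusion rate = CL × Css = 0.7000 × 11.7 = 8.190 mg/h

(a) 803 mg; (b) 8.19 mg/h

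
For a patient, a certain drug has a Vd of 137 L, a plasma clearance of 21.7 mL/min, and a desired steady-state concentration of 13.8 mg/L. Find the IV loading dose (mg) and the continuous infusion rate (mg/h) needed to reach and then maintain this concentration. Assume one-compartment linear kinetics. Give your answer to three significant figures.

(a) 1890 mg; (b) 18.0 mg/h

LD = Vd · C_target = 137.0 × 13.8 = 1891 mg
Convert clearance: 21.7 mL/min × 60 min/h ÷ 1000 mL/L = 1.302 L/h
Maintenance: replace elimination → rate = CL × Css = 1.302 × 13.8 = 17.97 mg/h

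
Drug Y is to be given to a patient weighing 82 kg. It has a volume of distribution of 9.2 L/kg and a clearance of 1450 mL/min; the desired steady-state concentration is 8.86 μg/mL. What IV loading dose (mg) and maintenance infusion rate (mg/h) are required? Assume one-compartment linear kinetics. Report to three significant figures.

Total Vd = 9.2 × 82 = 754.4 L
LD = Vd · C_target = 754.4 × 8.86 = 6684 mg
Convert clearance: 1450 mL/min × 60 min/h ÷ 1000 mL/L = 87.00 L/h
Maintenance infusion rate = CL × Css = 87.00 × 8.86 = 770.8 mg/h

(a) 6680 mg; (b) 771 mg/h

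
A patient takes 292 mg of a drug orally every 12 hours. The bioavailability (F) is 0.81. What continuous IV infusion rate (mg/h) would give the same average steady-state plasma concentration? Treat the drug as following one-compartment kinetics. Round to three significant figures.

19.7 mg/h

Equivalent systemic input: infusion rate = F·D/τ.
Rate = 0.81 × 292 / 12 = 19.71 mg/h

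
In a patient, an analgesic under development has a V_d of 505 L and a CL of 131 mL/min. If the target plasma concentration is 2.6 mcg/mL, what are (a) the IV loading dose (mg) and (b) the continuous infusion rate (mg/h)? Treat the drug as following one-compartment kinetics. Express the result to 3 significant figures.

(a) 1310 mg; (b) 20.4 mg/h

LD = Vd · C_target = 505.0 × 2.6 = 1313 mg
CL = 131 mL/min × 60/1000 = 7.860 L/h
Maintenance infusion rate = CL × Css = 7.860 × 2.6 = 20.44 mg/h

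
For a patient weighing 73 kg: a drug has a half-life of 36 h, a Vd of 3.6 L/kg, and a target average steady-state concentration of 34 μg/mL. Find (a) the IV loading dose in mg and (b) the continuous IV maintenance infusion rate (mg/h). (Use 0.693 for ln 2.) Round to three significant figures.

Total Vd = 3.6 × 73 = 262.8 L
LD = Vd × C = 262.8 × 34 = 8935 mg
CL = 0.693 × Vd / t½ = 0.693 × 262.8 / 36 = 5.059 L/h
Infusion rate = CL × Css = 5.059 × 34 = 172.0 mg/h

(a) 8940 mg; (b) 172 mg/h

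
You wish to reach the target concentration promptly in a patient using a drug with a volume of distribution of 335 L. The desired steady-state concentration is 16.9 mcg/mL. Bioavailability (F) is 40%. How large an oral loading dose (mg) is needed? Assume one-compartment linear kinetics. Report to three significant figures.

14200 mg

The loading dose fills Vd to the target concentration.
LD = Vd × C / F = 335.0 × 16.90 / 0.4 = 14150 mg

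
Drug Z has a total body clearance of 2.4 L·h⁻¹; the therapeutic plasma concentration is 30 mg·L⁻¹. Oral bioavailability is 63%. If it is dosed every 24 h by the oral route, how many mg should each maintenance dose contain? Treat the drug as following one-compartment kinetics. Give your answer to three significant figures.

At steady state, dose per interval replaces the amount cleared in that interval: F·D/τ = CL·Css.
D = CL × Css × τ / F = 2.400 × 30 × 24 / 0.63 = 2743 mg

2740 mg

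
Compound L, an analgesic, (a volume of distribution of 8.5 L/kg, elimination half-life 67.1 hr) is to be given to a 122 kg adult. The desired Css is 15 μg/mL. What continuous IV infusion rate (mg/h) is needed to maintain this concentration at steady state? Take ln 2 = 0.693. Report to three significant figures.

Total Vd = 8.5 × 122 = 1037 L
k = 0.693/67.1 = 0.01033 h⁻¹, so CL = k·Vd = 0.01033 × 1037 = 10.71 L/h
Infusion rate = CL × Css = 10.71 × 15 = 160.7 mg/h

161 mg/h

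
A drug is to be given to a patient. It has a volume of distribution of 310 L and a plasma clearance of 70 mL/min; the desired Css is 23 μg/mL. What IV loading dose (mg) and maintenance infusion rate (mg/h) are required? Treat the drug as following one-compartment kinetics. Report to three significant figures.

Loading: fill Vd to C_target → 310.0 L × 23 mg/L = 7130 mg
CL = 70 mL/min × 60/1000 = 4.200 L/h
Maintenance infusion rate = CL × Css = 4.200 × 23 = 96.60 mg/h

(a) 7130 mg; (b) 96.6 mg/h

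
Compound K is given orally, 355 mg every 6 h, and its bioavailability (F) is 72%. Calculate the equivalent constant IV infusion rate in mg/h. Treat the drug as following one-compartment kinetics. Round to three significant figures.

42.6 mg/h

Equivalent systemic input: infusion rate = F·D/τ.
Rate = 0.72 × 355 / 6 = 42.60 mg/h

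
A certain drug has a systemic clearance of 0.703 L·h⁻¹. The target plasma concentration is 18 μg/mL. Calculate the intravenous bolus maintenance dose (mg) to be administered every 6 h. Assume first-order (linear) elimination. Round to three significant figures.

D = CL × Css × τ = 0.7030 × 18 × 6 = 75.92 mg

75.9 mg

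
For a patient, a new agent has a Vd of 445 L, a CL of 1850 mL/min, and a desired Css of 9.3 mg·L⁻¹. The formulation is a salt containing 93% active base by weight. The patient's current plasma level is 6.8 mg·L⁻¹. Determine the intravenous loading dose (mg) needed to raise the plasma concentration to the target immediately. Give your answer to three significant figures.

1200 mg

Concentration deficit ΔC = 9.3 − 6.8 = 2.500 mg/L
LD = Vd × ΔC / S = 445.0 × 2.500 / 0.93 = 1196 mg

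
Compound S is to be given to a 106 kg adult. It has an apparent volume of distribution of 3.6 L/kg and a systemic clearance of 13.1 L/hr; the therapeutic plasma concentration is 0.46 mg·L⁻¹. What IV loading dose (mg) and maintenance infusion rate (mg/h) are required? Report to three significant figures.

Total Vd = 3.6 × 106 = 381.6 L
LD = Vd · C_target = 381.6 × 0.46 = 175.5 mg
Maintenance: replace elimination → rate = CL × Css = 13.10 × 0.46 = 6.026 mg/h

(a) 176 mg; (b) 6.03 mg/h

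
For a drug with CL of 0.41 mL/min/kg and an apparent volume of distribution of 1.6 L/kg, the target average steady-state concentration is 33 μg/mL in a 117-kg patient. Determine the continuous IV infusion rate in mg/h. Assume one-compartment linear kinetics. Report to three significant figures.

CL = 0.41 mL/min/kg × 117 kg = 47.97 mL/min = 47.97 × 60/1000 = 2.878 L/h
Maintenance depends on clearance, not Vd — rate in must match rate out.
Rate = CL × Css = 2.878 × 33 = 94.97 mg/h

95.0 mg/h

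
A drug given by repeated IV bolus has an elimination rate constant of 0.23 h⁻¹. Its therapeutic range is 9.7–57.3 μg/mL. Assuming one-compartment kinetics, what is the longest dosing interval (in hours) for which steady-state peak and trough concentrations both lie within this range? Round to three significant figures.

Between IV bolus doses, concentration decays as C = C₀·e^(−kτ), so C_peak/C_trough = e^(kτ).
τ_max = ln(C_peak/C_trough) / k = ln(57.3/9.7) / 0.2300 = 1.776 / 0.2300 = 7.722 h

7.72 h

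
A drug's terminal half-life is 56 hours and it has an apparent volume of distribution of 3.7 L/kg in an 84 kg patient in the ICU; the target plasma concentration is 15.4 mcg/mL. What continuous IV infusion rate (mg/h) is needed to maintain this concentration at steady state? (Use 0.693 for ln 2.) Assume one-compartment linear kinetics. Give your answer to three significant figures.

59.2 mg/h

Vd(total) = 84 kg × 3.7 L/kg = 310.8 L
CL = 0.693 × Vd / t½ = 0.693 × 310.8 / 56 = 3.846 L/h
Infusion rate = CL × Css = 3.846 × 15.4 = 59.23 mg/h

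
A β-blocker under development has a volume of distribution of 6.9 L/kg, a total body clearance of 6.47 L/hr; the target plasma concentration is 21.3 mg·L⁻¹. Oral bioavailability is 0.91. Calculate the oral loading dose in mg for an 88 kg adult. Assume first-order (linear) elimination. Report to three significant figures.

Vd(total) = 88 kg × 6.9 L/kg = 607.2 L
LD = Vd × C / F = 607.2 × 21.30 / 0.91 = 14210 mg

14200 mg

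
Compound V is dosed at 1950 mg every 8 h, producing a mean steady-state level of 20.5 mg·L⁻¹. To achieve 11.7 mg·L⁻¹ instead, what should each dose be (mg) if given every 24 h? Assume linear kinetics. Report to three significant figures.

3340 mg

For first-order elimination, Css ∝ F·D/(CL·τ); F and CL are unchanged, so Css ∝ D/τ.
D₂ = D₁ × (Css,target / Css,current) × (τ₂/τ₁) = 1950 × (11.7/20.5) × (24/8) = 3339 mg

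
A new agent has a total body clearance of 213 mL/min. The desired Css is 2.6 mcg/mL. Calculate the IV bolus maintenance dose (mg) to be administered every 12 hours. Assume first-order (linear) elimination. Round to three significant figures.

CL = 213 mL/min = 213 × 0.06 = 12.78 L/h
D = CL × Css × τ = 12.78 × 2.6 × 12 = 398.7 mg

399 mg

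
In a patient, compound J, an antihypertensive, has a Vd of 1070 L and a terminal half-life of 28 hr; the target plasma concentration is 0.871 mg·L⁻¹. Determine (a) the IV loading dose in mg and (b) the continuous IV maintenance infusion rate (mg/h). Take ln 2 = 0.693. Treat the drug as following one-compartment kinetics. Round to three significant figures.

(a) 932 mg; (b) 23.1 mg/h

LD = Vd × C = 1070 × 0.871 = 932.0 mg
CL = 0.693 × Vd / t½ = 0.693 × 1070 / 28 = 26.48 L/h
Infusion rate = CL × Css = 26.48 × 0.871 = 23.06 mg/h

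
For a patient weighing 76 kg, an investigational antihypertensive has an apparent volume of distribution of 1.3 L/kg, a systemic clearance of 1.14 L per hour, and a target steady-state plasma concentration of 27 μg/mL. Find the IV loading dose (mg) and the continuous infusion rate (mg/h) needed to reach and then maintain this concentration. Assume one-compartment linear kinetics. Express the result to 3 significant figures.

Vd(total) = 76 kg × 1.3 L/kg = 98.80 L
Loading: fill Vd to C_target → 98.80 L × 27 mg/L = 2668 mg
Maintenance: replace elimination → rate = CL × Css = 1.140 × 27 = 30.78 mg/h

(a) 2670 mg; (b) 30.8 mg/h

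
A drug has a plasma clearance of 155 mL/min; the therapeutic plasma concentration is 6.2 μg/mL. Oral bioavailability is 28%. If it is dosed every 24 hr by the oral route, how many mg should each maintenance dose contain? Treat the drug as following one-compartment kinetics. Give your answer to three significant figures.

4940 mg

CL = 155 mL/min = 155 × 0.06 = 9.300 L/h
D = CL × Css × τ / F = 9.300 × 6.2 × 24 / 0.28 = 4942 mg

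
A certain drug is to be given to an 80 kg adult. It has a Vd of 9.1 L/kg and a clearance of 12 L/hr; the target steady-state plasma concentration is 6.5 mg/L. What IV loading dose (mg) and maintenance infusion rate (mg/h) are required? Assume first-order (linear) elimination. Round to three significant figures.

(a) 4730 mg; (b) 78.0 mg/h

Vd(total) = 80 kg × 9.1 L/kg = 728.0 L
Loading dose = Vd × C = 728.0 × 6.5 = 4732 mg
Maintenance infusion rate = CL × Css = 12.00 × 6.5 = 78.00 mg/h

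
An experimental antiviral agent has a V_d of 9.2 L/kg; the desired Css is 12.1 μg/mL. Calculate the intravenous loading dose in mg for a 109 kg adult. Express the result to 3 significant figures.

Total Vd = 9.2 × 109 = 1003 L
LD = Vd × C = 1003 × 12.10 = 12140 mg

12100 mg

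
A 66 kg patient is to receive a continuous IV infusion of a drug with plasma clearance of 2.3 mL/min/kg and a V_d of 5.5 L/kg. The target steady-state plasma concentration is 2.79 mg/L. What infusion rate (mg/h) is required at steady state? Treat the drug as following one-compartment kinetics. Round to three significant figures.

CL = 2.3 mL/min/kg × 66 kg = 151.8 mL/min = 151.8 × 60/1000 = 9.108 L/h
R₀ = 9.108 × 2.79 = 25.41 mg/h

25.4 mg/h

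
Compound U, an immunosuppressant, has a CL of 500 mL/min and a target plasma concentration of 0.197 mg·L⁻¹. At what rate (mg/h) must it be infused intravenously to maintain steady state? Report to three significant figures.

CL = 500 mL/min × 60/1000 = 30.00 L/h
Infusion rate = CL · Css = 30.00 L/h × 0.197 mg/L = 5.910 mg/h

5.91 mg/h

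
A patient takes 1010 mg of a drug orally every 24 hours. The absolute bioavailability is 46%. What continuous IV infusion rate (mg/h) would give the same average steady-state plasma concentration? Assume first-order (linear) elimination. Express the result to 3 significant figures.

19.4 mg/h

Equivalent systemic input: infusion rate = F·D/τ.
Rate = 0.46 × 1010 / 24 = 19.36 mg/h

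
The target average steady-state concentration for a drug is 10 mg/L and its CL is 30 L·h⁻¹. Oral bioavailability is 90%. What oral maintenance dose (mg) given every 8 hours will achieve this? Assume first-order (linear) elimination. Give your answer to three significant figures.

At steady state, dose per interval replaces the amount cleared in that interval: F·D/τ = CL·Css.
D = CL × Css × τ / F = 30.00 × 10 × 8 / 0.9 = 2667 mg

2670 mg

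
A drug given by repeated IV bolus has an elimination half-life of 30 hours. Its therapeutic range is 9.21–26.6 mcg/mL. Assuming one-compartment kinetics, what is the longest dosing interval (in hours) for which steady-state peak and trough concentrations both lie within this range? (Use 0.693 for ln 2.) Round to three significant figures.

k = 0.693 / t½ = 0.693 / 30 = 0.02310 h⁻¹
Between IV bolus doses, concentration decays as C = C₀·e^(−kτ), so C_peak/C_trough = e^(kτ).
τ_max = ln(C_peak/C_trough) / k = ln(26.6/9.21) / 0.02310 = 1.061 / 0.02310 = 45.93 h

45.9 h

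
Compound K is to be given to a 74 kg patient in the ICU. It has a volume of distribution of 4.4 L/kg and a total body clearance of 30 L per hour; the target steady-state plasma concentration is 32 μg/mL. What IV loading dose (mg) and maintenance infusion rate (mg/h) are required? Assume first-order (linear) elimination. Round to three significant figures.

(a) 10400 mg; (b) 960 mg/h

Vd = 4.4 L/kg × 74 kg = 325.6 L
Loading dose = Vd × C = 325.6 × 32 = 10420 mg
Maintenance: replace elimination → rate = CL × Css = 30.00 × 32 = 960.0 mg/h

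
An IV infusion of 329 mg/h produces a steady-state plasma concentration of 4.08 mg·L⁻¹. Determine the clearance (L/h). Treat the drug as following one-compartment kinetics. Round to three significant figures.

At steady state, infusion rate = CL × Css, so CL = rate / Css.
CL = 329 / 4.08 = 80.64 L/h

80.6 L/h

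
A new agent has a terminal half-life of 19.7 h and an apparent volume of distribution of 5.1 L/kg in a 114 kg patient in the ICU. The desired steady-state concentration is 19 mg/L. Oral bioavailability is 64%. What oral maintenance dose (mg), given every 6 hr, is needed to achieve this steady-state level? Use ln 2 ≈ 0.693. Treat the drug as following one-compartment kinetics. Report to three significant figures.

3640 mg

Vd = 5.1 L/kg × 114 kg = 581.4 L
CL = 0.693 × Vd / t½ = 0.693 × 581.4 / 19.7 = 20.45 L/h
D = CL × Css × τ / F = 20.45 × 19 × 6 / 0.64 = 3643 mg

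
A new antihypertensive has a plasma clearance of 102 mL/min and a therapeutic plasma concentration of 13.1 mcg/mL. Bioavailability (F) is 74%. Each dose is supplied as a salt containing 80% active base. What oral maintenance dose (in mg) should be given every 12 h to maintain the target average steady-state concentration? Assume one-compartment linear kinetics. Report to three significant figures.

CL = 102 mL/min = 102 × 0.06 = 6.120 L/h
D = CL × Css × τ / F / S = 6.120 × 13.1 × 12 / 0.74 / 0.8 = 1625 mg

1630 mg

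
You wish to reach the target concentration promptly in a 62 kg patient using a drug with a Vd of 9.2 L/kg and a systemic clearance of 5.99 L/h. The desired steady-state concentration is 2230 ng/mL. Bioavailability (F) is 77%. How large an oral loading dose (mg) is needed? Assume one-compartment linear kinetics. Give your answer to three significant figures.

1650 mg

Total Vd = 9.2 × 62 = 570.4 L
C = 2230 ng/mL = 2.230 mg/L
Loading dose depends on Vd (not clearance): it fills the distribution volume.
LD = Vd × C / F = 570.4 × 2.230 / 0.77 = 1652 mg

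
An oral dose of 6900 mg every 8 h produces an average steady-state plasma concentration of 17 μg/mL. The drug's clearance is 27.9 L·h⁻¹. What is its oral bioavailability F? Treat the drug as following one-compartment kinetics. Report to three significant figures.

0.550

F·D/τ = CL·Css at steady state → F = CL·Css·τ / D.
F = 27.9 × 17 × 8 / 6900 = 0.550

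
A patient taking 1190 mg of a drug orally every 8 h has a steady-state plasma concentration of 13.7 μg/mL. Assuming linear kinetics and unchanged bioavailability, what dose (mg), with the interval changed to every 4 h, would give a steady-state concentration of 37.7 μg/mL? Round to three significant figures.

For first-order elimination, Css ∝ F·D/(CL·τ); F and CL are unchanged, so Css ∝ D/τ.
D₂ = D₁ × (Css,target / Css,current) × (τ₂/τ₁) = 1190 × (37.7/13.7) × (4/8) = 1637 mg

1640 mg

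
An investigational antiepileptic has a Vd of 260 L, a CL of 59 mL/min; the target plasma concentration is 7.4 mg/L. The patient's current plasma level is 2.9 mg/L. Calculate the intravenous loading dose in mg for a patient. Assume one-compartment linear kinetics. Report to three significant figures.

1170 mg

Concentration deficit ΔC = 7.4 − 2.9 = 4.500 mg/L
LD = Vd × ΔC = 260.0 × 4.500 = 1170 mg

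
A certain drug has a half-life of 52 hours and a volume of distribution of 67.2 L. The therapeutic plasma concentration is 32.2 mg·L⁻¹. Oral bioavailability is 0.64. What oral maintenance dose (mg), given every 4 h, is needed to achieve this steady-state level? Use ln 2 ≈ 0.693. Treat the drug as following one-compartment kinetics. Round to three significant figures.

180 mg

CL = ln 2 · Vd / t½ = 0.693 × 67.20 / 52 = 0.8956 L/h
D = CL × Css × τ / F = 0.8956 × 32.2 × 4 / 0.64 = 180.2 mg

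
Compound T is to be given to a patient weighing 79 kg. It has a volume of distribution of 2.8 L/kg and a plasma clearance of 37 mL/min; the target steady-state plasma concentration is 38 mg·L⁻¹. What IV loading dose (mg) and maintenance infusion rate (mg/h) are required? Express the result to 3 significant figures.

Vd = 2.8 L/kg × 79 kg = 221.2 L
Loading: fill Vd to C_target → 221.2 L × 38 mg/L = 8406 mg
CL = 37 mL/min = 37 × 0.06 = 2.220 L/h
Infusion rate = 2.220 L/h × 38 mg/L = 84.36 mg/h

(a) 8410 mg; (b) 84.4 mg/h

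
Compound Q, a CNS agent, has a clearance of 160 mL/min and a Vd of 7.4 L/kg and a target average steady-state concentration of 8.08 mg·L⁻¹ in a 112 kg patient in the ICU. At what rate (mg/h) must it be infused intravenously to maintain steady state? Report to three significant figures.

CL = 160 mL/min × 60/1000 = 9.600 L/h
Rate = CL × Css = 9.600 × 8.08 = 77.57 mg/h

77.6 mg/h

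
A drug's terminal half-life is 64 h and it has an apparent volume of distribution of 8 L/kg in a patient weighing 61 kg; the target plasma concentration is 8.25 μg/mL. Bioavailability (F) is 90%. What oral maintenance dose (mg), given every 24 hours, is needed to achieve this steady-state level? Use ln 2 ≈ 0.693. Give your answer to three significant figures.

1160 mg

Vd = 8 L/kg × 61 kg = 488.0 L
CL = 0.693 × Vd / t½ = 0.693 × 488.0 / 64 = 5.284 L/h
D = CL × Css × τ / F = 5.284 × 8.25 × 24 / 0.9 = 1162 mg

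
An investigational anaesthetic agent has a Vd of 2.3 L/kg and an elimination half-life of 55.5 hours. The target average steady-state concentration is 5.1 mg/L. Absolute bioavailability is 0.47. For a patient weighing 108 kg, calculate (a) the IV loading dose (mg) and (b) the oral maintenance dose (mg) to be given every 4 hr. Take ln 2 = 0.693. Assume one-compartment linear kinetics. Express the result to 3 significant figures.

(a) 1270 mg; (b) 135 mg

Vd = 2.3 L/kg × 108 kg = 248.4 L
LD = Vd × C = 248.4 × 5.1 = 1267 mg
CL = 0.693 × Vd / t½ = 0.693 × 248.4 / 55.5 = 3.102 L/h
D = CL × Css × τ / F = 3.102 × 5.1 × 4 / 0.47 = 134.6 mg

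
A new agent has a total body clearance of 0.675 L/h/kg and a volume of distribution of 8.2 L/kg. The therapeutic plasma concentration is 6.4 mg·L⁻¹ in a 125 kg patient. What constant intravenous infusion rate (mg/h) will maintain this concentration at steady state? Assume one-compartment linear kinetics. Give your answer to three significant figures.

540 mg/h

CL = 0.675 L/h/kg × 125 kg = 84.38 L/h
At steady state, infusion rate equals elimination rate: rate in = CL × Css.
Rate = CL × Css = 84.38 × 6.4 = 540.0 mg/h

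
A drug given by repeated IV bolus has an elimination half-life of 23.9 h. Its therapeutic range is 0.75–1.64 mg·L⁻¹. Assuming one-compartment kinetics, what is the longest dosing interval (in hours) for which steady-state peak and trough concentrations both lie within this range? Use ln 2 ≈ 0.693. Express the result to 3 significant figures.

k = 0.693 / t½ = 0.693 / 23.9 = 0.02900 h⁻¹
Between IV bolus doses, concentration decays as C = C₀·e^(−kτ), so C_peak/C_trough = e^(kτ).
τ_max = ln(C_peak/C_trough) / k = ln(1.64/0.75) / 0.02900 = 0.7824 / 0.02900 = 26.98 h

27.0 h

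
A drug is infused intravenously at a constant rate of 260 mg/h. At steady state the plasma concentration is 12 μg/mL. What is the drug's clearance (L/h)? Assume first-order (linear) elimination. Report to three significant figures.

21.7 L/h

At steady state, infusion rate = CL × Css, so CL = rate / Css.
CL = 260 / 12 = 21.67 L/h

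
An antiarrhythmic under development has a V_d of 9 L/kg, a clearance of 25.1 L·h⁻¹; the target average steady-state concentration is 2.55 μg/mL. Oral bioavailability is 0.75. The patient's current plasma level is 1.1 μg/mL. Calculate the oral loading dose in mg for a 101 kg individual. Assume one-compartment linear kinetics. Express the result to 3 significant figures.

1760 mg

Total Vd = 9 × 101 = 909.0 L
The loading dose fills Vd to the target concentration; clearance is irrelevant here.
Concentration deficit ΔC = 2.55 − 1.1 = 1.450 mg/L
LD = Vd × ΔC / F = 909.0 × 1.450 / 0.75 = 1757 mg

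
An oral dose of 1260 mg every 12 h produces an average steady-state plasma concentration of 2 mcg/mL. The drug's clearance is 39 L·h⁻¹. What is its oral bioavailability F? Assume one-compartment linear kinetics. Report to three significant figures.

F·D/τ = CL·Css at steady state → F = CL·Css·τ / D.
F = 39 × 2 × 12 / 1260 = 0.743

0.743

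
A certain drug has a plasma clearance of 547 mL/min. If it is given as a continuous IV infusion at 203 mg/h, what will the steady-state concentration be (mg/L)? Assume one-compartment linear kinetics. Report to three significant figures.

6.19 mg/L

CL = 547 mL/min = 547 × 0.06 = 32.82 L/h
Css = rate / CL = 203 / 32.82 = 6.185 mg/L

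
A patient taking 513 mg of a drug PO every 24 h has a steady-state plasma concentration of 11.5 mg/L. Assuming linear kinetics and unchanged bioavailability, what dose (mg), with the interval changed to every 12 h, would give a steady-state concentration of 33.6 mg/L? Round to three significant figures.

For first-order elimination, Css ∝ F·D/(CL·τ); F and CL are unchanged, so Css ∝ D/τ.
D₂ = D₁ × (Css,target / Css,current) × (τ₂/τ₁) = 513 × (33.6/11.5) × (12/24) = 749.4 mg

749 mg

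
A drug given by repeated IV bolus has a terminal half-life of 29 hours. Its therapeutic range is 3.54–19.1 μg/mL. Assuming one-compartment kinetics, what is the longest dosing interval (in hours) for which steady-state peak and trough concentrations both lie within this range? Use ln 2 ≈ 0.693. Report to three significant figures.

k = 0.693 / t½ = 0.693 / 29 = 0.02390 h⁻¹
Between IV bolus doses, concentration decays as C = C₀·e^(−kτ), so C_peak/C_trough = e^(kτ).
τ_max = ln(C_peak/C_trough) / k = ln(19.1/3.54) / 0.02390 = 1.686 / 0.02390 = 70.54 h

70.5 h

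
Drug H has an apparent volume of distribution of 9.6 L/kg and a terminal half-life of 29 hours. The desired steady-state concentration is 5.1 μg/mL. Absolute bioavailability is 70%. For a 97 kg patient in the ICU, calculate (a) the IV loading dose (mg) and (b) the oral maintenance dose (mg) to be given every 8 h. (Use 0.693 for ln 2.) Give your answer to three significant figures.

(a) 4750 mg; (b) 1300 mg

Vd = 9.6 L/kg × 97 kg = 931.2 L
LD = Vd × C = 931.2 × 5.1 = 4749 mg
CL = 0.693 × Vd / t½ = 0.693 × 931.2 / 29 = 22.25 L/h
D = CL × Css × τ / F = 22.25 × 5.1 × 8 / 0.7 = 1297 mg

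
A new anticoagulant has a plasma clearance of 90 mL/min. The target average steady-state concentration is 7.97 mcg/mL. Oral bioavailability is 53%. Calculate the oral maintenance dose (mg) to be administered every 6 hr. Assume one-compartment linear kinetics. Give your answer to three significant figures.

487 mg

Convert clearance: 90 mL/min × 60 min/h ÷ 1000 mL/L = 5.400 L/h
At steady state, dose per interval replaces the amount cleared in that interval: F·D/τ = CL·Css.
D = CL × Css × τ / F = 5.400 × 7.97 × 6 / 0.53 = 487.2 mg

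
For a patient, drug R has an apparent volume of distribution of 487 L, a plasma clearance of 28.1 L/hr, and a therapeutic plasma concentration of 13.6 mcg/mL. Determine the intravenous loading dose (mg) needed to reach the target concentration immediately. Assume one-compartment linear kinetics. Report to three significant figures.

6620 mg

The loading dose fills Vd to the target concentration; clearance is irrelevant here.
LD = Vd × C = 487.0 × 13.60 = 6623 mg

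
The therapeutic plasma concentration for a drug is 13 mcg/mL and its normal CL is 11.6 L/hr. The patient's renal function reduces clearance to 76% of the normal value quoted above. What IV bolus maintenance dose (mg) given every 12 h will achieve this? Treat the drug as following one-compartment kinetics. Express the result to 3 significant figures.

1380 mg

Patient clearance = 0.76 × 11.60 = 8.816 L/h
At steady state, dose per interval replaces the amount cleared in that interval: D/τ = CL·Css.
D = CL × Css × τ = 8.816 × 13 × 12 = 1375 mg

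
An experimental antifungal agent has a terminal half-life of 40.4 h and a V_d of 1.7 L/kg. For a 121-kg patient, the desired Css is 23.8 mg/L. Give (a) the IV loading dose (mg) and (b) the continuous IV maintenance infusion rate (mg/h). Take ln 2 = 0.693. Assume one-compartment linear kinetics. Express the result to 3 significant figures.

Vd(total) = 121 kg × 1.7 L/kg = 205.7 L
LD = Vd × C = 205.7 × 23.8 = 4896 mg
CL = 0.693 × Vd / t½ = 0.693 × 205.7 / 40.4 = 3.528 L/h
Infusion rate = CL × Css = 3.528 × 23.8 = 83.97 mg/h

(a) 4900 mg; (b) 84.0 mg/h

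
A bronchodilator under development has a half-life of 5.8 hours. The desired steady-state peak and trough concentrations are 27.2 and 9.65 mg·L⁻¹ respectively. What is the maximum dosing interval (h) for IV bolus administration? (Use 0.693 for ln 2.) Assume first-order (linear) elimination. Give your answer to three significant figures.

8.67 h

k = 0.693 / t½ = 0.693 / 5.8 = 0.1195 h⁻¹
Between IV bolus doses, concentration decays as C = C₀·e^(−kτ), so C_peak/C_trough = e^(kτ).
τ_max = ln(C_peak/C_trough) / k = ln(27.2/9.65) / 0.1195 = 1.036 / 0.1195 = 8.669 h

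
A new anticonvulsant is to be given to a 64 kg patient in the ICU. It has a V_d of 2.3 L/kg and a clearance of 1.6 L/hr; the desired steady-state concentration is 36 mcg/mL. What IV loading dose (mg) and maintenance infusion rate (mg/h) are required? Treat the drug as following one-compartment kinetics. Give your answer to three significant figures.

(a) 5300 mg; (b) 57.6 mg/h

Vd(total) = 64 kg × 2.3 L/kg = 147.2 L
Loading dose = Vd × C = 147.2 × 36 = 5299 mg
Infusion rate = 1.600 L/h × 36 mg/L = 57.60 mg/h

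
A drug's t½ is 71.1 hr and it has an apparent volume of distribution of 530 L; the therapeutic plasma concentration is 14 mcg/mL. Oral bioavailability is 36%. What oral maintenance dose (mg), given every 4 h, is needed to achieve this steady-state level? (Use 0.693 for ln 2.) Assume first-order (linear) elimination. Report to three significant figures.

CL = ln 2 · Vd / t½ = 0.693 × 530.0 / 71.1 = 5.166 L/h
D = CL × Css × τ / F = 5.166 × 14 × 4 / 0.36 = 803.6 mg

804 mg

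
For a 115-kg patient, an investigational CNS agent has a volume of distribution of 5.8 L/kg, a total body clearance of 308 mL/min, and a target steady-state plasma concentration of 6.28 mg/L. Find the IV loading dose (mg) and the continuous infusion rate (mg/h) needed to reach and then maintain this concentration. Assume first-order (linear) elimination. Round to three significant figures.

(a) 4190 mg; (b) 116 mg/h

Total Vd = 5.8 × 115 = 667.0 L
Loading: fill Vd to C_target → 667.0 L × 6.28 mg/L = 4189 mg
CL = 308 mL/min × 60/1000 = 18.48 L/h
Infusion rate = 18.48 L/h × 6.28 mg/L = 116.1 mg/h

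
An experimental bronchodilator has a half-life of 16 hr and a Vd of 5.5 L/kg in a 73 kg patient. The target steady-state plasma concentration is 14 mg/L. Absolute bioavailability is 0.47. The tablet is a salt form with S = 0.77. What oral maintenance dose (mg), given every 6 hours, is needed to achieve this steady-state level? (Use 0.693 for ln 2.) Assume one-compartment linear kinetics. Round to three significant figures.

4040 mg

Vd = 5.5 L/kg × 73 kg = 401.5 L
k = 0.693/16 = 0.04331 h⁻¹, so CL = k·Vd = 0.04331 × 401.5 = 17.39 L/h
D = CL × Css × τ / F / S = 17.39 × 14 × 6 / 0.47 / 0.77 = 4036 mg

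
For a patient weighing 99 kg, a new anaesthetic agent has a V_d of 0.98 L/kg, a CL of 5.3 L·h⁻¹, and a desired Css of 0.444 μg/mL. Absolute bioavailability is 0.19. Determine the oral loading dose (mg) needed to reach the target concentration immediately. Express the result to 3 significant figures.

Vd = 0.98 L/kg × 99 kg = 97.02 L
LD = Vd × C / F = 97.02 × 0.4440 / 0.19 = 226.7 mg

227 mg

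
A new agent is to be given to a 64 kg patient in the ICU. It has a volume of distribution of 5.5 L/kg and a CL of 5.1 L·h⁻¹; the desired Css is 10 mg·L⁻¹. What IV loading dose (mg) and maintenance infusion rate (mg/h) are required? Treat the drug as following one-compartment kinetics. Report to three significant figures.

Total Vd = 5.5 × 64 = 352.0 L
Loading: fill Vd to C_target → 352.0 L × 10 mg/L = 3520 mg
Maintenance: replace elimination → rate = CL × Css = 5.100 × 10 = 51.00 mg/h

(a) 3520 mg; (b) 51.0 mg/h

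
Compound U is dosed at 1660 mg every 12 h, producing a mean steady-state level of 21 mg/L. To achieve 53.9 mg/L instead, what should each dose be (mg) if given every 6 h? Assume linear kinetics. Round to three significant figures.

2130 mg

With linear kinetics, Css is proportional to dose rate (D/τ) at fixed clearance.
D₂ = D₁ × (Css,target / Css,current) × (τ₂/τ₁) = 1660 × (53.9/21) × (6/12) = 2130 mg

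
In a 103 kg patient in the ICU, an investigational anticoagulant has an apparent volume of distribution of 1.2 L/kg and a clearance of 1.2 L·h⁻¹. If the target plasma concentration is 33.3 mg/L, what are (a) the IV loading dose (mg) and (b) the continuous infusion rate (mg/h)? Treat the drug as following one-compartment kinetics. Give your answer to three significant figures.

Vd = 1.2 L/kg × 103 kg = 123.6 L
Loading: fill Vd to C_target → 123.6 L × 33.3 mg/L = 4116 mg
Infusion rate = 1.200 L/h × 33.3 mg/L = 39.96 mg/h

(a) 4120 mg; (b) 40.0 mg/h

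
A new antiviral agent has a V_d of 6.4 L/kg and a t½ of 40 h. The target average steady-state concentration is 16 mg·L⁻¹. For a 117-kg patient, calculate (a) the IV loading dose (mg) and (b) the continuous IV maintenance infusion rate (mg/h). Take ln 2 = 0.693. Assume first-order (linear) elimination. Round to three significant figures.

Total Vd = 6.4 × 117 = 748.8 L
LD = Vd × C = 748.8 × 16 = 11980 mg
CL = 0.693 × Vd / t½ = 0.693 × 748.8 / 40 = 12.97 L/h
Infusion rate = CL × Css = 12.97 × 16 = 207.5 mg/h

(a) 12000 mg; (b) 208 mg/h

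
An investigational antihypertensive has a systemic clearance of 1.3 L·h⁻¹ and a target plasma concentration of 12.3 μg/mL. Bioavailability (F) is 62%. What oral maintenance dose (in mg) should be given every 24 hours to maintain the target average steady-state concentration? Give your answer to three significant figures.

D = CL × Css × τ / F = 1.300 × 12.3 × 24 / 0.62 = 619.0 mg

619 mg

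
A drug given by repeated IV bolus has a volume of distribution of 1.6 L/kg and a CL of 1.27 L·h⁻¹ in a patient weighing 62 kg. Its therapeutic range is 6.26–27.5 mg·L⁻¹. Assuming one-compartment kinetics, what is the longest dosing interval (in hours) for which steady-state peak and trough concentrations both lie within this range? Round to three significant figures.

Vd(total) = 62 kg × 1.6 L/kg = 99.20 L
k = CL / Vd = 1.270 / 99.20 = 0.01280 h⁻¹
Between IV bolus doses, concentration decays as C = C₀·e^(−kτ), so C_peak/C_trough = e^(kτ).
τ_max = ln(C_peak/C_trough) / k = ln(27.5/6.26) / 0.01280 = 1.480 / 0.01280 = 115.6 h

116 h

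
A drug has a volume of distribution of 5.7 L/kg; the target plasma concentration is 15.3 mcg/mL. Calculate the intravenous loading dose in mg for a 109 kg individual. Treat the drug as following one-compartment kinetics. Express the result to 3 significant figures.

Vd(total) = 109 kg × 5.7 L/kg = 621.3 L
The loading dose fills Vd to the target concentration.
LD = Vd × C = 621.3 × 15.30 = 9506 mg

9510 mg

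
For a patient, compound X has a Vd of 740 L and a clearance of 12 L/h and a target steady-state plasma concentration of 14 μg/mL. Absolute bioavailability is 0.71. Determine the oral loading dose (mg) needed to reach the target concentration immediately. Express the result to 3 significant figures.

Loading dose depends on Vd (not clearance): it fills the distribution volume.
LD = Vd × C / F = 740.0 × 14.00 / 0.71 = 14590 mg

14600 mg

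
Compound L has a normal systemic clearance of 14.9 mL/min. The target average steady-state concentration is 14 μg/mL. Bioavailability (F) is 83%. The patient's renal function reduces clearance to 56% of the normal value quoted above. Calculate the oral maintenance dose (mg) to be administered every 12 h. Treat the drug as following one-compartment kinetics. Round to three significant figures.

CL = 14.9 mL/min × 60/1000 = 0.8940 L/h
Patient clearance = 0.56 × 0.8940 = 0.5006 L/h
D = CL × Css × τ / F = 0.5006 × 14 × 12 / 0.83 = 101.3 mg

101 mg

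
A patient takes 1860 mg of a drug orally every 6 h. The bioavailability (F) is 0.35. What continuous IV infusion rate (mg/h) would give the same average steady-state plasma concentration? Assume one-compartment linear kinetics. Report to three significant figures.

109 mg/h

Equivalent systemic input: infusion rate = F·D/τ.
Rate = 0.35 × 1860 / 6 = 108.5 mg/h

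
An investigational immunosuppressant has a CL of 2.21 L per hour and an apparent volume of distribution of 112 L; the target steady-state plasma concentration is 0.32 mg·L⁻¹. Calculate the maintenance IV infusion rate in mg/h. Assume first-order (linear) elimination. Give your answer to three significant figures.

Rate = CL × Css = 2.210 × 0.32 = 0.7072 mg/h

0.707 mg/h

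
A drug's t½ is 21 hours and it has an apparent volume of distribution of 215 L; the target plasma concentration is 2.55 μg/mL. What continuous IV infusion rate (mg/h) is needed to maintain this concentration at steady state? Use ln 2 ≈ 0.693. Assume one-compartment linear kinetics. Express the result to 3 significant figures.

18.1 mg/h

CL = 0.693 × Vd / t½ = 0.693 × 215.0 / 21 = 7.095 L/h
Infusion rate = CL × Css = 7.095 × 2.55 = 18.09 mg/h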